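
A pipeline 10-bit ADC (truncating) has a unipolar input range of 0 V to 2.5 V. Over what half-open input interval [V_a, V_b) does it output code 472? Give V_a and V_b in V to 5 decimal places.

LSB = 2.5/2^10 = 2.441 mV.
V_a = V_low + 472·LSB = 1.15234 V; V_b = V_low + 473·LSB = 1.15479 V.

[1.15234 V, 1.15479 V)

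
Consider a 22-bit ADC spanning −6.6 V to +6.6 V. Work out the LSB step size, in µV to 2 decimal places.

3.15 µV

Full-scale span = 13.2 V.
LSB = 13.2 / 2^22 = 13.2 / 4194304 = 3.14713e-06 V = 3.15 µV.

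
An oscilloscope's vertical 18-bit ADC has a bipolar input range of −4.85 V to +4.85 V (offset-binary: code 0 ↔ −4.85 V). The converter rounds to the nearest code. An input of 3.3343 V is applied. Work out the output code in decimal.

Full-scale span = 9.7 V; LSB = 9.7/2^18 = 37.00 µV.
Input sits at 221181.973 steps above V_low.
Round → code 221182.

code 221182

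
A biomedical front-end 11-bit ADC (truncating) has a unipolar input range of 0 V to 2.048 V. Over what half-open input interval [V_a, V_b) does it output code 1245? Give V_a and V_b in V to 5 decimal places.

[1.24500 V, 1.24600 V)

LSB = 2.048/2^11 = 1.000 mV.
V_a = V_low + 1245·LSB = 1.245 V; V_b = V_low + 1246·LSB = 1.246 V.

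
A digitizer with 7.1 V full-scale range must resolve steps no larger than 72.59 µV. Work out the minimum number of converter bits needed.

17 bits

Number of steps required ≥ 7.1 V / 72.59 µV = 97809.62.
Need 2^N ≥ 97809.62; 2^16 = 65536, 2^17 = 131072.
Minimum N = 17.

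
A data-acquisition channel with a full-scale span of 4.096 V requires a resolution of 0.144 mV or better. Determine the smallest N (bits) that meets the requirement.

Number of steps required ≥ 4.096 V / 0.144 mV = 28444.44.
Need 2^N ≥ 28444.44; 2^14 = 16384, 2^15 = 32768.
Minimum N = 15.

15 bits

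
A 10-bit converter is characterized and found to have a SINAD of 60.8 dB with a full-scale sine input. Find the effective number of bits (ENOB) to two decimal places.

9.81 bits

ENOB = (SINAD − 1.76) / 6.02 = (60.8 − 1.76)/6.02 = 9.807.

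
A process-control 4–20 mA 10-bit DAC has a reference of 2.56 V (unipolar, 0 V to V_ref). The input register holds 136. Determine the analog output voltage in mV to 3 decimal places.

340.000 mV

LSB = 2.56 V / 2^10 = 2.500 mV.
V_out = 0 + 136 × 0.0025 V = 0.34 V.
= 340.000 mV.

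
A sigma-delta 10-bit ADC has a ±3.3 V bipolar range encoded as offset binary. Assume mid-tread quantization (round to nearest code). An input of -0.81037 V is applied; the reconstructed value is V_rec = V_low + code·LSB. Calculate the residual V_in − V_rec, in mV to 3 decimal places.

Step size: 6.6 V ÷ 2^10 = 6.445 mV.
Scaled input = 386.2699 LSBs, so code = 386.
V_rec = (−3.3) + 386·0.00644531 = -0.81210938 V.
Difference: 0.00173938 V → 1.739 mV.

1.739 mV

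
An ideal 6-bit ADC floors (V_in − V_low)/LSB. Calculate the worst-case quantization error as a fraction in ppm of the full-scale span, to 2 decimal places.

Truncating → worst-case error = 1 LSB = V_FS/2^6, so 1e+06/64 = 15625 ppm of full scale.

15625.00 ppm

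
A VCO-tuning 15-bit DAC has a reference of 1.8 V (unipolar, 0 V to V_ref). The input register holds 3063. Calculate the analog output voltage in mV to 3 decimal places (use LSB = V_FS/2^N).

LSB = 1.8 V / 2^15 = 54.93 µV.
V_out = 0 + 3063 × 5.49316e-05 V = 0.168256 V.
= 168.256 mV.

168.256 mV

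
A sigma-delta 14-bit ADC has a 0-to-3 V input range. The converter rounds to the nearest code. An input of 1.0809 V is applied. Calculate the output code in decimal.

With 16384 levels over 3 V, one step is 183.11 µV.
(V_in − V_low)/LSB = (1.0809 − 0) / 0.000183105 = 5903.155.
round(5903.155) = 5903.

code 5903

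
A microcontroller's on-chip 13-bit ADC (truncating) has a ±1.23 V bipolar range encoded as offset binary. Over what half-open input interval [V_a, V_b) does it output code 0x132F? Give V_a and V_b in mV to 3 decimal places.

[244.739 mV, 245.039 mV)

LSB = 2.46/2^13 = 300.29 µV.
Code 0x132F = 4911 decimal.
V_a = V_low + 4911·LSB = 0.244739 V; V_b = V_low + 4912·LSB = 0.245039 V.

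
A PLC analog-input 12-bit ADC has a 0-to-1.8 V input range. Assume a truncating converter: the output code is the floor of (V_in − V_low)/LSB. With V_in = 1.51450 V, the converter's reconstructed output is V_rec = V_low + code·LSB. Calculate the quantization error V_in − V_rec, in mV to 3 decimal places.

LSB = 1.8/2^12 = 439.45 µV.
(1.51450 − 0)/0.000439453 = 3446.3289; ⌊·⌋ gives code 3446.
Code 3446 maps back to 0 + 3446×0.000439453 V = 1.5143555 V.
Difference: 0.000144531 V → 0.145 mV.

0.145 mV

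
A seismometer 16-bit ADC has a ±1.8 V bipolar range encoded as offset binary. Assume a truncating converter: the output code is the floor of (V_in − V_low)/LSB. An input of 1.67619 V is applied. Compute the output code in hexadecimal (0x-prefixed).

code 0xF732 (decimal 63282)

Full-scale span = 3.6 V; LSB = 3.6/2^16 = 54.93 µV.
Input sits at 63282.108 steps above V_low.
So the output code is 63282.
In hexadecimal (0x-prefixed): 0xF732.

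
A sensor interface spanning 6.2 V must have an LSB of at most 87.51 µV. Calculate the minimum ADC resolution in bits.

17 bits

Number of steps required ≥ 6.2 V / 87.51 µV = 70849.05.
Need 2^N ≥ 70849.05; 2^16 = 65536, 2^17 = 131072.
Minimum N = 17.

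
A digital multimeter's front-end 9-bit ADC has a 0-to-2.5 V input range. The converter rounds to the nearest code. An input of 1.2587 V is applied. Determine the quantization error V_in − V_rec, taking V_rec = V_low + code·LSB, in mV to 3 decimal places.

LSB = 2.5/2^9 = 4.883 mV.
(V_in − V_low)/LSB = (1.2587 − 0)/0.00488281 = 257.7818 → code 258 (round).
Code 258 maps back to 0 + 258×0.00488281 V = 1.2597656 V.
Error = 1.2587 − 1.2597656 = -0.00106562 V = -1.066 mV.

-1.066 mV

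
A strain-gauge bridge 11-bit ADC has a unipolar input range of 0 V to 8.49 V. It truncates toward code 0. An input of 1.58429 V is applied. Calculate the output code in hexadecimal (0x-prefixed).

code 0x17E (decimal 382)

LSB = 8.49 V / 2048 = 4.146 mV.
(1.58429 − 0) / 0.00414551 = 382.170 LSBs.
So the output code is 382.
In hexadecimal (0x-prefixed): 0x17E.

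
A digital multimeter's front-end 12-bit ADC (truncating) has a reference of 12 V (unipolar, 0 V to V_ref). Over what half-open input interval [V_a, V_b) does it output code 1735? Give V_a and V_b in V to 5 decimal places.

[5.08301 V, 5.08594 V)

LSB = 12/2^12 = 2.930 mV.
V_a = V_low + 1735·LSB = 5.08301 V; V_b = V_low + 1736·LSB = 5.08594 V.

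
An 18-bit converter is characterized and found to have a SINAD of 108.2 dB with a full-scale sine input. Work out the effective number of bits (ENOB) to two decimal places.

ENOB = (SINAD − 1.76) / 6.02 = (108.2 − 1.76)/6.02 = 17.681.

17.68 bits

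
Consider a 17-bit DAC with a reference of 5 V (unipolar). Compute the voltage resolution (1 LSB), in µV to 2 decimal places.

Full-scale span = 5 V.
LSB = 5 / 2^17 = 5 / 131072 = 3.8147e-05 V = 38.15 µV.

38.15 µV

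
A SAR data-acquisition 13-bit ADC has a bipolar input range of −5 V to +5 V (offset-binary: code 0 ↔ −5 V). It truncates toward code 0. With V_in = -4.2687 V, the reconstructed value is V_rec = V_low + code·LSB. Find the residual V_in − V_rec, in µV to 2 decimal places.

98.83 µV

LSB = 10/2^13 = 1.221 mV.
(V_in − V_low)/LSB = (-4.2687 − (−5))/0.0012207 = 599.0810 → code 599 (floor).
Code 599 maps back to (−5) + 599×0.0012207 V = -4.2687988 V.
V_in − V_rec = 9.88281e-05 V = 98.83 µV.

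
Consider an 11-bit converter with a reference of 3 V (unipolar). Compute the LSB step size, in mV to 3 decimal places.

Full-scale span = 3 V.
LSB = 3 / 2^11 = 3 / 2048 = 0.00146484 V = 1.465 mV.

1.465 mV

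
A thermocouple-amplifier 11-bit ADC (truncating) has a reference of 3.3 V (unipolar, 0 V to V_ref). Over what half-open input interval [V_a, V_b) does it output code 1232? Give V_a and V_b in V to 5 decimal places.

[1.98516 V, 1.98677 V)

LSB = 3.3/2^11 = 1.611 mV.
V_a = V_low + 1232·LSB = 1.98516 V; V_b = V_low + 1233·LSB = 1.98677 V.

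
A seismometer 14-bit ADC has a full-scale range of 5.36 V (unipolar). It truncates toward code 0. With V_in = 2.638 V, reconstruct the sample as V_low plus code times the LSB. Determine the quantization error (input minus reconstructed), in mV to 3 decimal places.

LSB = 5.36/2^14 = 327.15 µV.
(2.638 − 0)/0.000327148 = 8063.6179; ⌊·⌋ gives code 8063.
V_rec = 0 + 8063·0.000327148 = 2.6377979 V.
Error = 2.638 − 2.6377979 = 0.000202148 V = 0.202 mV.

0.202 mV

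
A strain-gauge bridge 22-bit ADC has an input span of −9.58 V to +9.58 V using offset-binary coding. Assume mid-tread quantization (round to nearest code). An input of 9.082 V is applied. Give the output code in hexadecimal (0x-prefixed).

code 0x3E5627 (decimal 4085287)

Full-scale span = 19.16 V; LSB = 19.16/2^22 = 4.57 µV.
Input sits at 4085287.122 steps above V_low.
So the output code is 4085287.
In hexadecimal (0x-prefixed): 0x3E5627.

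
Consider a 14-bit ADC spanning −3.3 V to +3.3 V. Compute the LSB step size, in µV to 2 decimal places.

Full-scale span = 6.6 V.
LSB = 6.6 / 2^14 = 6.6 / 16384 = 0.000402832 V = 402.83 µV.

402.83 µV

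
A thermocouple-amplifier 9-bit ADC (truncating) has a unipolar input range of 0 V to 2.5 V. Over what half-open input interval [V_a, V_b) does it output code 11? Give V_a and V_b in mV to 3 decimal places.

LSB = 2.5/2^9 = 4.883 mV.
V_a = V_low + 11·LSB = 0.0537109 V; V_b = V_low + 12·LSB = 0.0585938 V.

[53.711 mV, 58.594 mV)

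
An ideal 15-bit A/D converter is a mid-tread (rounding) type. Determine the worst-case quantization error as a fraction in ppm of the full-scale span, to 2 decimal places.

15.26 ppm

Rounding → worst-case error = ½ LSB = V_FS/2^16, so 1e+06/65536 = 15.2588 ppm of full scale.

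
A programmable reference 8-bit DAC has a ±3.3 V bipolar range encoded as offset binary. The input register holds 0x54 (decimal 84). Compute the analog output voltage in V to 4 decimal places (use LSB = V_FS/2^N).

-1.1344 V

LSB = 6.6 V / 2^8 = 25.781 mV.
Code 0x54 = 84 decimal.
V_out = (−3.3) + 84 × 0.0257812 V = -1.13437 V.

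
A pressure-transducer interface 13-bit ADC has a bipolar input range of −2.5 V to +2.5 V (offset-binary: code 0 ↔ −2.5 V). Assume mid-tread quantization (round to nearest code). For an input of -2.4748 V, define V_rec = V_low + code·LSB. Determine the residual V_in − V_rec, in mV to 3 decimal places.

Step size: 5 V ÷ 2^13 = 0.610 mV.
(-2.4748 − (−2.5))/0.000610352 = 41.2877; round gives code 41.
Reconstructed: -2.4749756 V.
Difference: 0.000175586 V → 0.176 mV.

0.176 mV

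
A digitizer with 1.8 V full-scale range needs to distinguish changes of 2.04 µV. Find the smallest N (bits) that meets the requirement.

20 bits

Number of steps required ≥ 1.8 V / 2.04 µV = 882352.94.
Need 2^N ≥ 882352.94; 2^19 = 524288, 2^20 = 1048576.
Minimum N = 20.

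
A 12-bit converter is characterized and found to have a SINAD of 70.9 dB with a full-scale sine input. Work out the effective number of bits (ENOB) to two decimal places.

11.49 bits

ENOB = (SINAD − 1.76) / 6.02 = (70.9 − 1.76)/6.02 = 11.485.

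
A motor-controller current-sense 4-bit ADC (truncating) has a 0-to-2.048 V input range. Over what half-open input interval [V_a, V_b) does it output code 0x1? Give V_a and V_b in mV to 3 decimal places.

LSB = 2.048/2^4 = 128.000 mV.
Code 0x1 = 1 decimal.
V_a = V_low + 1·LSB = 0.128 V; V_b = V_low + 2·LSB = 0.256 V.

[128.000 mV, 256.000 mV)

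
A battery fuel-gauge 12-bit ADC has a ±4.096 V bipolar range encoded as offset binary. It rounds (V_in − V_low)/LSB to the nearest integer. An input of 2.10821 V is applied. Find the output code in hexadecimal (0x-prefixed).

code 0xC1E (decimal 3102)

LSB = 8.192 V / 4096 = 2.000 mV.
(V_in − V_low)/LSB = (2.10821 − (−4.096)) / 0.002 = 3102.105.
So the output code is 3102.
In hexadecimal (0x-prefixed): 0xC1E.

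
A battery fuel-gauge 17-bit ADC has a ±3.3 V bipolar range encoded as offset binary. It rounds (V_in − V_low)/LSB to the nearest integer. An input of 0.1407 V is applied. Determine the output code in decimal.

code 68330

LSB = 6.6 V / 131072 = 50.35 µV.
Input sits at 68330.217 steps above V_low.
round(68330.217) = 68330.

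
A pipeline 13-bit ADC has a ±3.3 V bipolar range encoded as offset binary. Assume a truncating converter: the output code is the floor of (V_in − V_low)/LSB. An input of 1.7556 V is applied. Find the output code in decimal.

Full-scale span = 6.6 V; LSB = 6.6/2^13 = 0.806 mV.
(1.7556 − (−3.3)) / 0.000805664 = 6275.072 LSBs.
⌊·⌋(6275.072) = 6275.

code 6275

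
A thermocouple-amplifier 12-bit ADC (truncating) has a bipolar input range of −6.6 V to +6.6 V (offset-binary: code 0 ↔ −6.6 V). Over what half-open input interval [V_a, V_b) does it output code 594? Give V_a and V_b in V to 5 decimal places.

[-4.68574 V, -4.68252 V)

LSB = 13.2/2^12 = 3.223 mV.
V_a = V_low + 594·LSB = -4.68574 V; V_b = V_low + 595·LSB = -4.68252 V.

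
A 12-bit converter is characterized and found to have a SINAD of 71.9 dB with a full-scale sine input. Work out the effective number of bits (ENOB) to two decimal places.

11.65 bits

ENOB = (SINAD − 1.76) / 6.02 = (71.9 − 1.76)/6.02 = 11.651.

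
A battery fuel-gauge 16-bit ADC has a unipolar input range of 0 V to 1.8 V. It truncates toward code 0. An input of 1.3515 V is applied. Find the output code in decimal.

code 49206

Full-scale span = 1.8 V; LSB = 1.8/2^16 = 27.47 µV.
Input sits at 49206.613 steps above V_low.
So the output code is 49206.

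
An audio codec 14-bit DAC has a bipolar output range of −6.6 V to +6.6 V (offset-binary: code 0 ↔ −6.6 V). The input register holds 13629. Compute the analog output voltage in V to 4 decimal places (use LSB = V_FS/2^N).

4.3804 V

LSB = 13.2 V / 2^14 = 0.806 mV.
V_out = (−6.6) + 13629 × 0.000805664 V = 4.3804 V.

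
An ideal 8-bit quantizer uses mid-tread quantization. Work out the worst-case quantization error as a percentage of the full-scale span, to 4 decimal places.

Rounding → worst-case error = ½ LSB = V_FS/2^9, so 100/512 = 0.195312 % of full scale.

0.1953 %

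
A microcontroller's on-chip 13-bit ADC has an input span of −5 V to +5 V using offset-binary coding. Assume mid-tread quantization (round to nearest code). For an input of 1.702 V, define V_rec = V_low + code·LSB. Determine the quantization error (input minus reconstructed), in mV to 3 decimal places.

0.340 mV

LSB = 10/2^13 = 1.221 mV.
(1.702 − (−5))/0.0012207 = 5490.2784; round gives code 5490.
V_rec = (−5) + 5490·0.0012207 = 1.7016602 V.
V_in − V_rec = 0.000339844 V = 0.340 mV.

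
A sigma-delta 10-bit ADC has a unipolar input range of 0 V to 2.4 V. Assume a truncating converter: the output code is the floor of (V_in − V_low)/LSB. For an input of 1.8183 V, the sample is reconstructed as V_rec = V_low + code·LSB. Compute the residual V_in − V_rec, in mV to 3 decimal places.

One LSB is 2.4 V / 1024 = 2.344 mV.
(V_in − V_low)/LSB = (1.8183 − 0)/0.00234375 = 775.8080 → code 775 (floor).
V_rec = 0 + 775·0.00234375 = 1.8164062 V.
Error = 1.8183 − 1.8164062 = 0.00189375 V = 1.894 mV.

1.894 mV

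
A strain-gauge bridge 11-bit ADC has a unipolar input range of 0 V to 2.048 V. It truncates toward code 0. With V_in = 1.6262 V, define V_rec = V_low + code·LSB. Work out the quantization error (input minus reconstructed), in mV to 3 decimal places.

0.200 mV

One LSB is 2.048 V / 2048 = 1.000 mV.
(V_in − V_low)/LSB = (1.6262 − 0)/0.001 = 1626.2000 → code 1626 (floor).
Code 1626 maps back to 0 + 1626×0.001 V = 1.626 V.
Error = 1.6262 − 1.626 = 0.0002 V = 0.200 mV.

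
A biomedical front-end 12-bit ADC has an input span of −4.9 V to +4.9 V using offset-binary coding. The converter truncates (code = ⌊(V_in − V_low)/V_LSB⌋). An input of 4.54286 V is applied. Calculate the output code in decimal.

LSB = 9.8 V / 4096 = 2.393 mV.
(4.54286 − (−4.9)) / 0.00239258 = 3946.730 LSBs.
Floor → code 3946.

code 3946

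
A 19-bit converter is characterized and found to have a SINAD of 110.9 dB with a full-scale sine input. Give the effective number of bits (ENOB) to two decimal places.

18.13 bits

ENOB = (SINAD − 1.76) / 6.02 = (110.9 − 1.76)/6.02 = 18.130.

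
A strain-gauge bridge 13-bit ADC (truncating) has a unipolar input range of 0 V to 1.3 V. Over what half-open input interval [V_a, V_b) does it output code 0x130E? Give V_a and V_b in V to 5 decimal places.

[0.77410 V, 0.77426 V)

LSB = 1.3/2^13 = 158.69 µV.
Code 0x130E = 4878 decimal.
V_a = V_low + 4878·LSB = 0.774097 V; V_b = V_low + 4879·LSB = 0.774255 V.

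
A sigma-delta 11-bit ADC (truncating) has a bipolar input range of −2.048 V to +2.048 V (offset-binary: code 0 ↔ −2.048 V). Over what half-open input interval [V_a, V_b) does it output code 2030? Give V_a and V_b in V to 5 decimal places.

LSB = 4.096/2^11 = 2.000 mV.
V_a = V_low + 2030·LSB = 2.012 V; V_b = V_low + 2031·LSB = 2.014 V.

[2.01200 V, 2.01400 V)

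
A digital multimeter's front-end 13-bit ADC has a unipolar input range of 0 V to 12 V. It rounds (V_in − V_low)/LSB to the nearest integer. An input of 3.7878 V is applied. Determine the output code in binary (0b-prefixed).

LSB = 12 V / 8192 = 1.465 mV.
(V_in − V_low)/LSB = (3.7878 − 0) / 0.00146484 = 2585.805.
Round → code 2586.
In binary (0b-prefixed): 0b101000011010.

code 0b101000011010 (decimal 2586)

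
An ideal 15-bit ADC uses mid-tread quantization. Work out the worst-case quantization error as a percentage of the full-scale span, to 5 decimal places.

Rounding → worst-case error = ½ LSB = V_FS/2^16, so 100/65536 = 0.00152588 % of full scale.

0.00153 %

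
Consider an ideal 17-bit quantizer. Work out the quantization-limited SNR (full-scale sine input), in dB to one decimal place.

104.1 dB

SNR ≈ 6.02·N + 1.76 dB = 6.02·17 + 1.76 = 104.10 dB.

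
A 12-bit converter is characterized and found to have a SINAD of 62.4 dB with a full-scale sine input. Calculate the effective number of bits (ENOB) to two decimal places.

ENOB = (SINAD − 1.76) / 6.02 = (62.4 − 1.76)/6.02 = 10.073.

10.07 bits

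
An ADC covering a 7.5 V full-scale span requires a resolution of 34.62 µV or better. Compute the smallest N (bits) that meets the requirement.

18 bits

Number of steps required ≥ 7.5 V / 34.62 µV = 216637.78.
Need 2^N ≥ 216637.78; 2^17 = 131072, 2^18 = 262144.
Minimum N = 18.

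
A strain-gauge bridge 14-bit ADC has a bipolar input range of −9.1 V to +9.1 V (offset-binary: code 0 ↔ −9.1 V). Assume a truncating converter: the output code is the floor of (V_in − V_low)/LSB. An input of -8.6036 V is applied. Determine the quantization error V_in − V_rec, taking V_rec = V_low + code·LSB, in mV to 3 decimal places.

LSB = 18.2/2^14 = 1.111 mV.
Scaled input = 446.8691 LSBs, so code = 446.
V_rec = (−9.1) + 446·0.00111084 = -8.6045654 V.
V_in − V_rec = 0.00096543 V = 0.965 mV.

0.965 mV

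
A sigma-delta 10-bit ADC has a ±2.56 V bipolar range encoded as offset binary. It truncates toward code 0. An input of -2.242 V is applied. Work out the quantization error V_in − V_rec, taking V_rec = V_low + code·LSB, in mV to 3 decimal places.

LSB = 5.12/2^10 = 5.000 mV.
(-2.242 − (−2.56))/0.005 = 63.6000; ⌊·⌋ gives code 63.
Reconstructed: -2.245 V.
Difference: 0.003 V → 3.000 mV.

3.000 mV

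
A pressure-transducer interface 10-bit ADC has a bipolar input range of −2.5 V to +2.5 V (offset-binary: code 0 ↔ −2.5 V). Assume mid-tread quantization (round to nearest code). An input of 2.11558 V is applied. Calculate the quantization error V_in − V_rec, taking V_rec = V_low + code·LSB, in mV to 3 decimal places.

LSB = 5/2^10 = 4.883 mV.
Scaled input = 945.2708 LSBs, so code = 945.
V_rec = (−2.5) + 945·0.00488281 = 2.1142578 V.
Difference: 0.00132219 V → 1.322 mV.

1.322 mV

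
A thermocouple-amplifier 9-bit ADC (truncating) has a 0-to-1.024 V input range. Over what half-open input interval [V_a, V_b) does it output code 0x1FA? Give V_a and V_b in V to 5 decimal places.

LSB = 1.024/2^9 = 2.000 mV.
Code 0x1FA = 506 decimal.
V_a = V_low + 506·LSB = 1.012 V; V_b = V_low + 507·LSB = 1.014 V.

[1.01200 V, 1.01400 V)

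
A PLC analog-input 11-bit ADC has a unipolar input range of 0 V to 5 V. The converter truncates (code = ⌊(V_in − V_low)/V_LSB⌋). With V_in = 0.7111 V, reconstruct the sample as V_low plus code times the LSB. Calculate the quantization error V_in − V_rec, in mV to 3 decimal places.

0.651 mV

LSB = 5/2^11 = 2.441 mV.
(V_in − V_low)/LSB = (0.7111 − 0)/0.00244141 = 291.2666 → code 291 (floor).
V_rec = 0 + 291·0.00244141 = 0.71044922 V.
Error = 0.7111 − 0.71044922 = 0.000650781 V = 0.651 mV.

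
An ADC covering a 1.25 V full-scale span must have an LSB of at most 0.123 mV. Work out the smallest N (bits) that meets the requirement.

14 bits

Number of steps required ≥ 1.25 V / 0.123 mV = 10162.60.
Need 2^N ≥ 10162.60; 2^13 = 8192, 2^14 = 16384.
Minimum N = 14.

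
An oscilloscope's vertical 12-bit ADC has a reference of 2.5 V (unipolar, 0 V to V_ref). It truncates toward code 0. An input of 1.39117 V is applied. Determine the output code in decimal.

LSB = 2.5 V / 4096 = 0.610 mV.
(V_in − V_low)/LSB = (1.39117 − 0) / 0.000610352 = 2279.293.
⌊·⌋(2279.293) = 2279.

code 2279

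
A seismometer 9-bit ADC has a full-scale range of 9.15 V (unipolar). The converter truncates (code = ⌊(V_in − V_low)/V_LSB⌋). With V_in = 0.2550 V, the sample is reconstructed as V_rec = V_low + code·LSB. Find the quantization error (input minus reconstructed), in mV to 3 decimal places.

LSB = 9.15/2^9 = 17.871 mV.
Scaled input = 14.2689 LSBs, so code = 14.
Code 14 maps back to 0 + 14×0.0178711 V = 0.25019531 V.
V_in − V_rec = 0.00480469 V = 4.805 mV.

4.805 mV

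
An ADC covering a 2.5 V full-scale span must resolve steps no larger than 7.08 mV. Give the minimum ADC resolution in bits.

Number of steps required ≥ 2.5 V / 7.08 mV = 353.11.
Need 2^N ≥ 353.11; 2^8 = 256, 2^9 = 512.
Minimum N = 9.

9 bits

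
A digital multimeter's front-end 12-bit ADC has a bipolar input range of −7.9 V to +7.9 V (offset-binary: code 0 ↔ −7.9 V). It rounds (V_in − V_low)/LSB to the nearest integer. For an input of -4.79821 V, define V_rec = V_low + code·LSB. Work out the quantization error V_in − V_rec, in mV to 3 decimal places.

One LSB is 15.8 V / 4096 = 3.857 mV.
Scaled input = 804.1096 LSBs, so code = 804.
Reconstructed: -4.7986328 V.
Difference: 0.000422813 V → 0.423 mV.

0.423 mV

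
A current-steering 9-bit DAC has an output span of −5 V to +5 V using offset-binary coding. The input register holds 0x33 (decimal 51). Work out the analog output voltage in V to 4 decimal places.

-4.0039 V

LSB = 10 V / 2^9 = 19.531 mV.
Code 0x33 = 51 decimal.
V_out = (−5) + 51 × 0.0195312 V = -4.00391 V.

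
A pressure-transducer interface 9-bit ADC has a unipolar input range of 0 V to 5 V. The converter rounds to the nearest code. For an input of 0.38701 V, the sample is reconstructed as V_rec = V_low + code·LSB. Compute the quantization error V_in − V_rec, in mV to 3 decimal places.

LSB = 5/2^9 = 9.766 mV.
(0.38701 − 0)/0.00976562 = 39.6298; round gives code 40.
V_rec = 0 + 40·0.00976562 = 0.390625 V.
Difference: -0.003615 V → -3.615 mV.

-3.615 mV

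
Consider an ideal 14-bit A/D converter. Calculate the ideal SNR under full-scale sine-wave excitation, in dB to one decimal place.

86.0 dB

SNR ≈ 6.02·N + 1.76 dB = 6.02·14 + 1.76 = 86.04 dB.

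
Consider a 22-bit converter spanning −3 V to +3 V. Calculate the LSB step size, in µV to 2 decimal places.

1.43 µV

Full-scale span = 6 V.
LSB = 6 / 2^22 = 6 / 4194304 = 1.43051e-06 V = 1.43 µV.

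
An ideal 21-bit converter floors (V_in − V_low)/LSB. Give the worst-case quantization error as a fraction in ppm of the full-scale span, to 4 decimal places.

0.4768 ppm

Truncating → worst-case error = 1 LSB = V_FS/2^21, so 1e+06/2097152 = 0.476837 ppm of full scale.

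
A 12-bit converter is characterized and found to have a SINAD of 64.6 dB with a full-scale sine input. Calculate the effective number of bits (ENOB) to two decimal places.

ENOB = (SINAD − 1.76) / 6.02 = (64.6 − 1.76)/6.02 = 10.439.

10.44 bits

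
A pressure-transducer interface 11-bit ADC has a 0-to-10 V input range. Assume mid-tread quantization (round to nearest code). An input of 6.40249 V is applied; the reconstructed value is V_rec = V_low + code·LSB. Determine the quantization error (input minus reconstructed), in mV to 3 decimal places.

1.123 mV

LSB = 10/2^11 = 4.883 mV.
Scaled input = 1311.2300 LSBs, so code = 1311.
V_rec = 0 + 1311·0.00488281 = 6.4013672 V.
Error = 6.40249 − 6.4013672 = 0.00112281 V = 1.123 mV.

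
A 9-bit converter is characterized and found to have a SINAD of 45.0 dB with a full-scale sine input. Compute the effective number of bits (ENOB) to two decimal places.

7.18 bits

ENOB = (SINAD − 1.76) / 6.02 = (45.0 − 1.76)/6.02 = 7.183.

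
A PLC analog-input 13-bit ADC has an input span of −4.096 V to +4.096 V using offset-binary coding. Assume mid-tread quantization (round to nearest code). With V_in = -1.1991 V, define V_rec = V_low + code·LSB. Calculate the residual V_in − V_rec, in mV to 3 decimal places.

-0.100 mV

LSB = 8.192/2^13 = 1.000 mV.
Scaled input = 2896.9000 LSBs, so code = 2897.
Reconstructed: -1.199 V.
Error = -1.1991 − (−1.199) = -0.0001 V = -0.100 mV.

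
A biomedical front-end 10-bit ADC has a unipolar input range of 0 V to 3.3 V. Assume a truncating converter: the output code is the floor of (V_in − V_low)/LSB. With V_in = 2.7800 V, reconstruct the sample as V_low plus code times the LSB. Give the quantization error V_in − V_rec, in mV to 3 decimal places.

Step size: 3.3 V ÷ 2^10 = 3.223 mV.
Scaled input = 862.6424 LSBs, so code = 862.
V_rec = 0 + 862·0.00322266 = 2.7779297 V.
Difference: 0.00207031 V → 2.070 mV.

2.070 mV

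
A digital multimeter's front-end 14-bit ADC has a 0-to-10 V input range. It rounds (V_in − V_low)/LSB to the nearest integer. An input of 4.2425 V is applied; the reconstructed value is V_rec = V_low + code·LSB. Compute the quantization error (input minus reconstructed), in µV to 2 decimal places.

-53.71 µV

LSB = 10/2^14 = 0.610 mV.
(V_in − V_low)/LSB = (4.2425 − 0)/0.000610352 = 6950.9120 → code 6951 (round).
Code 6951 maps back to 0 + 6951×0.000610352 V = 4.2425537 V.
Difference: -5.37109e-05 V → -53.71 µV.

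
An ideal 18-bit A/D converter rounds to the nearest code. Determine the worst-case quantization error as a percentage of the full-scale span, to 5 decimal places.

Rounding → worst-case error = ½ LSB = V_FS/2^19, so 100/524288 = 0.000190735 % of full scale.

0.00019 %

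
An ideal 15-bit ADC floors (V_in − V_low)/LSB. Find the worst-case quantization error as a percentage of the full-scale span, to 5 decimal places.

Truncating → worst-case error = 1 LSB = V_FS/2^15, so 100/32768 = 0.00305176 % of full scale.

0.00305 %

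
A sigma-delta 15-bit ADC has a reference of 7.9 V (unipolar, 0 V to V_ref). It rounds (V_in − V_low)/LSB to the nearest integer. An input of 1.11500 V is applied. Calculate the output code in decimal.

Full-scale span = 7.9 V; LSB = 7.9/2^15 = 241.09 µV.
Input sits at 4624.851 steps above V_low.
round(4624.851) = 4625.

code 4625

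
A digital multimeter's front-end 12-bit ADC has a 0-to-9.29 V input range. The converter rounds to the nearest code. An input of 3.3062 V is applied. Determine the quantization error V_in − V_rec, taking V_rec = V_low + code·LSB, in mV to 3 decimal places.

LSB = 9.29/2^12 = 2.268 mV.
Scaled input = 1457.7175 LSBs, so code = 1458.
Code 1458 maps back to 0 + 1458×0.00226807 V = 3.3068408 V.
Difference: -0.00064082 V → -0.641 mV.

-0.641 mV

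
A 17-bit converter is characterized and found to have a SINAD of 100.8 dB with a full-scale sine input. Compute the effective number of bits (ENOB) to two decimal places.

16.45 bits

ENOB = (SINAD − 1.76) / 6.02 = (100.8 − 1.76)/6.02 = 16.452.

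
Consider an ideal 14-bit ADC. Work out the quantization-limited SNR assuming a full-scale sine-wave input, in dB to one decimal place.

86.0 dB

SNR ≈ 6.02·N + 1.76 dB = 6.02·14 + 1.76 = 86.04 dB.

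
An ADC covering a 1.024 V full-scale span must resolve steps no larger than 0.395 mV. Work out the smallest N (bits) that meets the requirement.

12 bits

Number of steps required ≥ 1.024 V / 0.395 mV = 2592.41.
Need 2^N ≥ 2592.41; 2^11 = 2048, 2^12 = 4096.
Minimum N = 12.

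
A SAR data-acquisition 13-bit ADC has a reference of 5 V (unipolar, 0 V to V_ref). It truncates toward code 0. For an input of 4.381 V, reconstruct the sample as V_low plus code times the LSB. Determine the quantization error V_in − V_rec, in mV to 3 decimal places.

0.507 mV

Step size: 5 V ÷ 2^13 = 0.610 mV.
(4.381 − 0)/0.000610352 = 7177.8304; ⌊·⌋ gives code 7177.
V_rec = 0 + 7177·0.000610352 = 4.3804932 V.
Difference: 0.000506836 V → 0.507 mV.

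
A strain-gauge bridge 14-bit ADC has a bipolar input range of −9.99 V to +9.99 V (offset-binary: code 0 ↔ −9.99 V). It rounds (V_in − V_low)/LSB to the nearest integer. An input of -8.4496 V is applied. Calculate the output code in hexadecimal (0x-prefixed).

code 0x4EF (decimal 1263)

With 16384 levels over 19.98 V, one step is 1.219 mV.
Input sits at 1263.159 steps above V_low.
round(1263.159) = 1263.
In hexadecimal (0x-prefixed): 0x4EF.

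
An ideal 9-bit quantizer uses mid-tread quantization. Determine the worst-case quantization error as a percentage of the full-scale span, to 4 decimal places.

Rounding → worst-case error = ½ LSB = V_FS/2^10, so 100/1024 = 0.0976562 % of full scale.

0.0977 %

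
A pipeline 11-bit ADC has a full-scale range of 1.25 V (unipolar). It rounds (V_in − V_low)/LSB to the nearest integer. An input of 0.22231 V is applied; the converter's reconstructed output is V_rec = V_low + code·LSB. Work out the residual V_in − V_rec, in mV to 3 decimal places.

0.142 mV

One LSB is 1.25 V / 2048 = 0.610 mV.
(V_in − V_low)/LSB = (0.22231 − 0)/0.000610352 = 364.2327 → code 364 (round).
Code 364 maps back to 0 + 364×0.000610352 V = 0.22216797 V.
Error = 0.22231 − 0.22216797 = 0.000142031 V = 0.142 mV.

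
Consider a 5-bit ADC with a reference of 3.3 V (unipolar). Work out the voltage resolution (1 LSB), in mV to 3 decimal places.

Full-scale span = 3.3 V.
LSB = 3.3 / 2^5 = 3.3 / 32 = 0.103125 V = 103.125 mV.

103.125 mV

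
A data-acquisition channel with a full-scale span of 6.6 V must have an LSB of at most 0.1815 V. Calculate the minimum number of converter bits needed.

6 bits

Number of steps required ≥ 6.6 V / 0.1815 V = 36.36.
Need 2^N ≥ 36.36; 2^5 = 32, 2^6 = 64.
Minimum N = 6.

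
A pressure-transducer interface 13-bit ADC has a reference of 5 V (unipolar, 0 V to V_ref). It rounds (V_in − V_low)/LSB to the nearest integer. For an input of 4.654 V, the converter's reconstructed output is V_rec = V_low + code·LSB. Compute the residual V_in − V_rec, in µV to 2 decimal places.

LSB = 5/2^13 = 0.610 mV.
Scaled input = 7625.1136 LSBs, so code = 7625.
V_rec = 0 + 7625·0.000610352 = 4.6539307 V.
V_in − V_rec = 6.93359e-05 V = 69.34 µV.

69.34 µV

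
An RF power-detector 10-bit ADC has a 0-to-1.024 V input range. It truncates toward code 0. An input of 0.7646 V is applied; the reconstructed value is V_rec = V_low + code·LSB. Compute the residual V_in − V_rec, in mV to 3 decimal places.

LSB = 1.024/2^10 = 1.000 mV.
(V_in − V_low)/LSB = (0.7646 − 0)/0.001 = 764.6000 → code 764 (floor).
Code 764 maps back to 0 + 764×0.001 V = 0.764 V.
Difference: 0.0006 V → 0.600 mV.

0.600 mV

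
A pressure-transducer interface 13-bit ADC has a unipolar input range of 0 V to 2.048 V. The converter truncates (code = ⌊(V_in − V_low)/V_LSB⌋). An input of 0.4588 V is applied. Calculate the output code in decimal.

With 8192 levels over 2.048 V, one step is 250.00 µV.
Input sits at 1835.200 steps above V_low.
Floor → code 1835.

code 1835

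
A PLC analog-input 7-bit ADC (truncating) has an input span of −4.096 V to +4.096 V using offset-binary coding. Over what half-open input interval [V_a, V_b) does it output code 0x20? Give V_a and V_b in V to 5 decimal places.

[-2.04800 V, -1.98400 V)

LSB = 8.192/2^7 = 64.000 mV.
Code 0x20 = 32 decimal.
V_a = V_low + 32·LSB = -2.048 V; V_b = V_low + 33·LSB = -1.984 V.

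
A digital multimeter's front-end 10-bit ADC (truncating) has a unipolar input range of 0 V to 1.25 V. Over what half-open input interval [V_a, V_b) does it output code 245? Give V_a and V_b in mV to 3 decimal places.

LSB = 1.25/2^10 = 1.221 mV.
V_a = V_low + 245·LSB = 0.299072 V; V_b = V_low + 246·LSB = 0.300293 V.

[299.072 mV, 300.293 mV)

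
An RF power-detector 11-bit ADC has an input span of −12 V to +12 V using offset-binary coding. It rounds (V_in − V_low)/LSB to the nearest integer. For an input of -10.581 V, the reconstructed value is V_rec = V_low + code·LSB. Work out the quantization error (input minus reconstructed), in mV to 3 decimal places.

1.031 mV

Step size: 24 V ÷ 2^11 = 11.719 mV.
(-10.581 − (−12))/0.0117188 = 121.0880; round gives code 121.
V_rec = (−12) + 121·0.0117188 = -10.582031 V.
V_in − V_rec = 0.00103125 V = 1.031 mV.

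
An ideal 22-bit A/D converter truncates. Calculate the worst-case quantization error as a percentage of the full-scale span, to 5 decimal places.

Truncating → worst-case error = 1 LSB = V_FS/2^22, so 100/4194304 = 2.38419e-05 % of full scale.

0.00002 %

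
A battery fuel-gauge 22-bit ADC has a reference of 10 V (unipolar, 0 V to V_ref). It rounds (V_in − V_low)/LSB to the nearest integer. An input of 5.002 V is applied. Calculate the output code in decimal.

With 4194304 levels over 10 V, one step is 2.38 µV.
(5.002 − 0) / 2.38419e-06 = 2097990.861 LSBs.
So the output code is 2097991.

code 2097991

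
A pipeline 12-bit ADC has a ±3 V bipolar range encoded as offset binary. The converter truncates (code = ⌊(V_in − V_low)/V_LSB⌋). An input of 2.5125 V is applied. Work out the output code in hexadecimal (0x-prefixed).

Full-scale span = 6 V; LSB = 6/2^12 = 1.465 mV.
(2.5125 − (−3)) / 0.00146484 = 3763.200 LSBs.
So the output code is 3763.
In hexadecimal (0x-prefixed): 0xEB3.

code 0xEB3 (decimal 3763)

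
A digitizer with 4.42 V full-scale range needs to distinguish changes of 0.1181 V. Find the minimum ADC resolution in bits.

6 bits

Number of steps required ≥ 4.42 V / 0.1181 V = 37.43.
Need 2^N ≥ 37.43; 2^5 = 32, 2^6 = 64.
Minimum N = 6.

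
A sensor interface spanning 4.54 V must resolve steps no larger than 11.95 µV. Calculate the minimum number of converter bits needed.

19 bits

Number of steps required ≥ 4.54 V / 11.95 µV = 379916.32.
Need 2^N ≥ 379916.32; 2^18 = 262144, 2^19 = 524288.
Minimum N = 19.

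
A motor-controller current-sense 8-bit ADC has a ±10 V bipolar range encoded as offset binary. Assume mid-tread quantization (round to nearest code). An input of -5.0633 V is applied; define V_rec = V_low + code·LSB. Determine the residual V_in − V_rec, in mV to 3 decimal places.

LSB = 20/2^8 = 78.125 mV.
(-5.0633 − (−10))/0.078125 = 63.1898; round gives code 63.
Code 63 maps back to (−10) + 63×0.078125 V = -5.078125 V.
V_in − V_rec = 0.014825 V = 14.825 mV.

14.825 mV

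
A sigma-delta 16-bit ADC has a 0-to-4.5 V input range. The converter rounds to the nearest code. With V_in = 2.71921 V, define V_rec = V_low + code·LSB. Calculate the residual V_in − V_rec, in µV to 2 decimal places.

One LSB is 4.5 V / 65536 = 68.66 µV.
(V_in − V_low)/LSB = (2.71921 − 0)/6.86646e-05 = 39601.3659 → code 39601 (round).
Reconstructed: 2.7191849 V.
Difference: 2.51245e-05 V → 25.12 µV.

25.12 µV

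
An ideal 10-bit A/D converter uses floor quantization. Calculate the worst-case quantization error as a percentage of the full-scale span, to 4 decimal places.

0.0977 %

Truncating → worst-case error = 1 LSB = V_FS/2^10, so 100/1024 = 0.0976562 % of full scale.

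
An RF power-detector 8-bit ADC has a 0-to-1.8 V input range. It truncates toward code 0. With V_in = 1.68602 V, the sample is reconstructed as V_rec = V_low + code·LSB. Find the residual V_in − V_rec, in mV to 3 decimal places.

5.551 mV

LSB = 1.8/2^8 = 7.031 mV.
(1.68602 − 0)/0.00703125 = 239.7895; ⌊·⌋ gives code 239.
Code 239 maps back to 0 + 239×0.00703125 V = 1.6804687 V.
Error = 1.68602 − 1.6804687 = 0.00555125 V = 5.551 mV.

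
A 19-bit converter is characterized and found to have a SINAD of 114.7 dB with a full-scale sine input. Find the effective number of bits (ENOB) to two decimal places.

ENOB = (SINAD − 1.76) / 6.02 = (114.7 − 1.76)/6.02 = 18.761.

18.76 bits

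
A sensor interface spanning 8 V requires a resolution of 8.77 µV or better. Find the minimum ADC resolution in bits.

Number of steps required ≥ 8 V / 8.77 µV = 912200.68.
Need 2^N ≥ 912200.68; 2^19 = 524288, 2^20 = 1048576.
Minimum N = 20.

20 bits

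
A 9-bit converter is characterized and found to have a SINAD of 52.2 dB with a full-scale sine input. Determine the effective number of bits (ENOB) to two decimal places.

ENOB = (SINAD − 1.76) / 6.02 = (52.2 − 1.76)/6.02 = 8.379.

8.38 bits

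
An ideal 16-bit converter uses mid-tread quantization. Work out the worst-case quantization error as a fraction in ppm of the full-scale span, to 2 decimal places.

7.63 ppm

Rounding → worst-case error = ½ LSB = V_FS/2^17, so 1e+06/131072 = 7.62939 ppm of full scale.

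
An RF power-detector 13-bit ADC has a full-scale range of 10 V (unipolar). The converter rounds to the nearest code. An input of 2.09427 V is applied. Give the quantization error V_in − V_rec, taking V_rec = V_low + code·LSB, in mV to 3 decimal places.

One LSB is 10 V / 8192 = 1.221 mV.
(2.09427 − 0)/0.0012207 = 1715.6260; round gives code 1716.
Code 1716 maps back to 0 + 1716×0.0012207 V = 2.0947266 V.
Error = 2.09427 − 2.0947266 = -0.000456562 V = -0.457 mV.

-0.457 mV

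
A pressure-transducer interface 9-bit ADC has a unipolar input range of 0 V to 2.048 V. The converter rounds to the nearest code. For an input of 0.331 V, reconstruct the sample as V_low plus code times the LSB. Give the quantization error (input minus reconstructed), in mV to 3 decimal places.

-1.000 mV

Step size: 2.048 V ÷ 2^9 = 4.000 mV.
(V_in − V_low)/LSB = (0.331 − 0)/0.004 = 82.7500 → code 83 (round).
V_rec = 0 + 83·0.004 = 0.332 V.
V_in − V_rec = -0.001 V = -1.000 mV.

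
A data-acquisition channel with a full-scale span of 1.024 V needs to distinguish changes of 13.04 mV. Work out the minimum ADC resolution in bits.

Number of steps required ≥ 1.024 V / 13.04 mV = 78.53.
Need 2^N ≥ 78.53; 2^6 = 64, 2^7 = 128.
Minimum N = 7.

7 bits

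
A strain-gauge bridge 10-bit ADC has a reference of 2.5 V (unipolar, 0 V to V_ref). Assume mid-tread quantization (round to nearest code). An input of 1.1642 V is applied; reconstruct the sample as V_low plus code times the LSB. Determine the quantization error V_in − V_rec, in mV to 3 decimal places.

LSB = 2.5/2^10 = 2.441 mV.
Scaled input = 476.8563 LSBs, so code = 477.
V_rec = 0 + 477·0.00244141 = 1.1645508 V.
Error = 1.1642 − 1.1645508 = -0.000350781 V = -0.351 mV.

-0.351 mV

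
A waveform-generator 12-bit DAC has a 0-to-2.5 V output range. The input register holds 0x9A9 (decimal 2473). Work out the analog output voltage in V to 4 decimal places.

1.5094 V

LSB = 2.5 V / 2^12 = 0.610 mV.
Code 0x9A9 = 2473 decimal.
V_out = 0 + 2473 × 0.000610352 V = 1.5094 V.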